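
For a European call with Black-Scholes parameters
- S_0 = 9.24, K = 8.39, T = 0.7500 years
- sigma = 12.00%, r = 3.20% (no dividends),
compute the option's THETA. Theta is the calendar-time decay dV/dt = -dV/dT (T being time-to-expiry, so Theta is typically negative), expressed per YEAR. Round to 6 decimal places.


Answer: Theta = -0.349585

Derivation:
d1 = 1.2114864512; d2 = 1.1075634028
phi(d1) = 0.1915151725; exp(-qT) = 1.0000000000; exp(-rT) = 0.9762857098
Theta = -S*exp(-qT)*phi(d1)*sigma/(2*sqrt(T)) - r*K*exp(-rT)*N(d2) + q*S*exp(-qT)*N(d1)
N(d1) = 0.8871454879; N(d2) = 0.8659747919; sqrt(T) = 0.8660254038
Term 1 = -9.2400 * 1.0000000000 * 0.1915151725 * 0.1200 / (2 * 0.8660254038) = -0.1226014978
Term 2 = -0.0320 * 8.3900 * 0.9762857098 * 0.8659747919 = -0.2269834129
Term 3 = 0 (no dividend yield, q = 0)
Theta = -0.1226014978 + (-0.2269834129) + (0.0000000000) = -0.349585


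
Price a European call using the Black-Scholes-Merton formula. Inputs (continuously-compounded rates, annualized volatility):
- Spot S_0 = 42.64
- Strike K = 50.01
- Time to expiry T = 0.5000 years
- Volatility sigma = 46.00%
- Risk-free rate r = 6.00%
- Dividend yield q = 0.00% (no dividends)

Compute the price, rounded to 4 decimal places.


d1 = (ln(S/K) + (r - q + 0.5*sigma^2) * T) / (sigma * sqrt(T)) = -0.23528273
d2 = d1 - sigma * sqrt(T) = -0.56055185
exp(-rT) = 0.97044553; exp(-qT) = 1.00000000
C = S_0 * exp(-qT) * N(d1) - K * exp(-rT) * N(d2)
N(d1) = 0.40699465; N(d2) = 0.28755154
C = 42.6400 * 1.00000000 * 0.40699465 - 50.0100 * 0.97044553 * 0.28755154 = 3.3988

Answer: Price = 3.3988


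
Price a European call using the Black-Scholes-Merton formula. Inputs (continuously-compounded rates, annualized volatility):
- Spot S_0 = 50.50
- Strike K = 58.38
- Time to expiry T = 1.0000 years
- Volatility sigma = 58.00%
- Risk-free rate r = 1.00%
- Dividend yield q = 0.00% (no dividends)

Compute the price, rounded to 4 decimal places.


d1 = (ln(S/K) + (r - q + 0.5*sigma^2) * T) / (sigma * sqrt(T)) = 0.05724133
d2 = d1 - sigma * sqrt(T) = -0.52275867
exp(-rT) = 0.99004983; exp(-qT) = 1.00000000
C = S_0 * exp(-qT) * N(d1) - K * exp(-rT) * N(d2)
N(d1) = 0.52282352; N(d2) = 0.30057110
C = 50.5000 * 1.00000000 * 0.52282352 - 58.3800 * 0.99004983 * 0.30057110 = 9.0298

Answer: Price = 9.0298


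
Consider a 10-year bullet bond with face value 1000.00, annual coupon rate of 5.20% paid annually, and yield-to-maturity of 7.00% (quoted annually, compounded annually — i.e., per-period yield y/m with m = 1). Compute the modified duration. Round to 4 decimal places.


Answer: Modified duration = 7.3711

Derivation:
Coupon per period c = face * coupon_rate / m = 52.000000
Periods per year m = 1; per-period yield y/m = 0.070000
Number of cashflows N = 10
Cashflows (t years, CF_t, discount factor 1/(1+y/m)^(m*t), PV):
  t = 1.0000: CF_t = 52.000000, DF = 0.934579, PV = 48.598131
  t = 2.0000: CF_t = 52.000000, DF = 0.873439, PV = 45.418814
  t = 3.0000: CF_t = 52.000000, DF = 0.816298, PV = 42.447490
  t = 4.0000: CF_t = 52.000000, DF = 0.762895, PV = 39.670551
  t = 5.0000: CF_t = 52.000000, DF = 0.712986, PV = 37.075281
  t = 6.0000: CF_t = 52.000000, DF = 0.666342, PV = 34.649796
  t = 7.0000: CF_t = 52.000000, DF = 0.622750, PV = 32.382987
  t = 8.0000: CF_t = 52.000000, DF = 0.582009, PV = 30.264473
  t = 9.0000: CF_t = 52.000000, DF = 0.543934, PV = 28.284555
  t = 10.0000: CF_t = 1052.000000, DF = 0.508349, PV = 534.783455
Price P = sum_t PV_t = 873.575532
First compute Macaulay numerator sum_t t * PV_t:
  t * PV_t at t = 1.0000: 48.598131
  t * PV_t at t = 2.0000: 90.837628
  t * PV_t at t = 3.0000: 127.342469
  t * PV_t at t = 4.0000: 158.682204
  t * PV_t at t = 5.0000: 185.376407
  t * PV_t at t = 6.0000: 207.898774
  t * PV_t at t = 7.0000: 226.680906
  t * PV_t at t = 8.0000: 242.115787
  t * PV_t at t = 9.0000: 254.560992
  t * PV_t at t = 10.0000: 5347.834553
Macaulay duration D = 6889.927850 / 873.575532 = 7.887043
Modified duration = D / (1 + y/m) = 7.887043 / (1 + 0.070000) = 7.371068


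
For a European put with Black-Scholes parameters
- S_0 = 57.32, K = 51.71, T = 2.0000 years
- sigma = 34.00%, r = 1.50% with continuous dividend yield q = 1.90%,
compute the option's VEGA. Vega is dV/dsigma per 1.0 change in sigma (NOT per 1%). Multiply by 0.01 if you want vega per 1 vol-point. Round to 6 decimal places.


Answer: Vega = 28.286039

Derivation:
d1 = 0.4379869660; d2 = -0.0428456452
phi(d1) = 0.3624550456; exp(-qT) = 0.9627129409; exp(-rT) = 0.9704455335
Vega = S * exp(-qT) * phi(d1) * sqrt(T) = 57.3200 * 0.9627129409 * 0.3624550456 * 1.4142135624 = 28.286039


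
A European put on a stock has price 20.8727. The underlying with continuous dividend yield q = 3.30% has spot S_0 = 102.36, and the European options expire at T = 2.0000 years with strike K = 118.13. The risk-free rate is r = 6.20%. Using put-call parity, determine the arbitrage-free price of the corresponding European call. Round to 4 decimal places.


Put-call parity: C - P = S_0 * exp(-qT) - K * exp(-rT).
S_0 * exp(-qT) = 102.3600 * 0.93613086 = 95.82235527
K * exp(-rT) = 118.1300 * 0.88337984 = 104.35366060
C = P + S*exp(-qT) - K*exp(-rT)
C = 20.8727 + 95.82235527 - 104.35366060 = 12.3414

Answer: Call price = 12.3414


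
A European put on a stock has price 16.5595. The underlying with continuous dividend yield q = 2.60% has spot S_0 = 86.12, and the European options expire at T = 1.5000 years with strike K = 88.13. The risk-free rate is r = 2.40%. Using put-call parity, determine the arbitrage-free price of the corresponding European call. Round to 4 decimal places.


Answer: Call price = 14.3717

Derivation:
Put-call parity: C - P = S_0 * exp(-qT) - K * exp(-rT).
S_0 * exp(-qT) = 86.1200 * 0.96175071 = 82.82597107
K * exp(-rT) = 88.1300 * 0.96464029 = 85.01374906
C = P + S*exp(-qT) - K*exp(-rT)
C = 16.5595 + 82.82597107 - 85.01374906 = 14.3717


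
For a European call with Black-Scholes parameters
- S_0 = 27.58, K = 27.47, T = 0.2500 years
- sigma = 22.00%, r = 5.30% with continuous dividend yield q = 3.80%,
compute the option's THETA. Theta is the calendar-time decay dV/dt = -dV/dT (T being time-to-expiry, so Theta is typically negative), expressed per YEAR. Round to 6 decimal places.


d1 = 0.1254215660; d2 = 0.0154215660
phi(d1) = 0.3958167934; exp(-qT) = 0.9905449824; exp(-rT) = 0.9868373948
Theta = -S*exp(-qT)*phi(d1)*sigma/(2*sqrt(T)) - r*K*exp(-rT)*N(d2) + q*S*exp(-qT)*N(d1)
N(d1) = 0.5499050921; N(d2) = 0.5061520708; sqrt(T) = 0.5000000000
Term 1 = -27.5800 * 0.9905449824 * 0.3958167934 * 0.2200 / (2 * 0.5000000000) = -2.3789502572
Term 2 = -0.0530 * 27.4700 * 0.9868373948 * 0.5061520708 = -0.7272121815
Term 3 = 0.0380 * 27.5800 * 0.9905449824 * 0.5499050921 = 0.5708733930
Theta = -2.3789502572 + (-0.7272121815) + (0.5708733930) = -2.535289

Answer: Theta = -2.535289


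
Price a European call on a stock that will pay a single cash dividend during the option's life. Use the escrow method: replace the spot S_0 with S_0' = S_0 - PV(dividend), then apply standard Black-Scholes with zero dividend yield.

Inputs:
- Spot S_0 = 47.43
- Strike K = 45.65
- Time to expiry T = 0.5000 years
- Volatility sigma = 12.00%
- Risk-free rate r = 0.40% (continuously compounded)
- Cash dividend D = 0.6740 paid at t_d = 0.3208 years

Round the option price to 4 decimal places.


PV(D) = D * exp(-r * t_d) = 0.6740 * 0.99871762 = 0.67313568
S_0' = S_0 - PV(D) = 47.4300 - 0.67313568 = 46.75686432
d1 = (ln(S_0'/K) + (r + sigma^2/2)*T) / (sigma*sqrt(T)) = 0.34833810
d2 = d1 - sigma*sqrt(T) = 0.26348529
exp(-rT) = 0.99800200
N(d1) = 0.63620686; N(d2) = 0.60391172
C = S_0' * N(d1) - K * exp(-rT) * N(d2) = 46.75686432 * 0.63620686 - 45.6500 * 0.99800200 * 0.60391172 = 2.2335

Answer: Price = 2.2335


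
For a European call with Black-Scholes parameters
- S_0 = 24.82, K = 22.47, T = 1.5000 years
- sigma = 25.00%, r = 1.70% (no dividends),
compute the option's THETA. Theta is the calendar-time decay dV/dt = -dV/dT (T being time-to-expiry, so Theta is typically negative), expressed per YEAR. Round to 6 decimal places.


d1 = 0.5612391530; d2 = 0.2550529352
phi(d1) = 0.3408089486; exp(-qT) = 1.0000000000; exp(-rT) = 0.9748223790
Theta = -S*exp(-qT)*phi(d1)*sigma/(2*sqrt(T)) - r*K*exp(-rT)*N(d2) + q*S*exp(-qT)*N(d1)
N(d1) = 0.7126827424; N(d2) = 0.6006588928; sqrt(T) = 1.2247448714
Term 1 = -24.8200 * 1.0000000000 * 0.3408089486 * 0.2500 / (2 * 1.2247448714) = -0.8633306313
Term 2 = -0.0170 * 22.4700 * 0.9748223790 * 0.6006588928 = -0.2236687938
Term 3 = 0 (no dividend yield, q = 0)
Theta = -0.8633306313 + (-0.2236687938) + (0.0000000000) = -1.086999

Answer: Theta = -1.086999


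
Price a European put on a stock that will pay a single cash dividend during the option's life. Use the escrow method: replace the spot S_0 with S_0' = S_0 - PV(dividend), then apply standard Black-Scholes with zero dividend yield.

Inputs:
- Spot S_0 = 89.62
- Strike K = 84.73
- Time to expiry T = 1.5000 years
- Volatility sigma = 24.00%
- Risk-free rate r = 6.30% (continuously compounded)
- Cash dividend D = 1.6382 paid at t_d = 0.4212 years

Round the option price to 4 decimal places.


Answer: Price = 5.1360

Derivation:
PV(D) = D * exp(-r * t_d) = 1.6382 * 0.97381338 = 1.59530107
S_0' = S_0 - PV(D) = 89.6200 - 1.59530107 = 88.02469893
d1 = (ln(S_0'/K) + (r + sigma^2/2)*T) / (sigma*sqrt(T)) = 0.59824607
d2 = d1 - sigma*sqrt(T) = 0.30430730
exp(-rT) = 0.90982773
N(-d1) = 0.27483788; N(-d2) = 0.38044689
P = K * exp(-rT) * N(-d2) - S_0' * N(-d1) = 84.7300 * 0.90982773 * 0.38044689 - 88.02469893 * 0.27483788 = 5.1360


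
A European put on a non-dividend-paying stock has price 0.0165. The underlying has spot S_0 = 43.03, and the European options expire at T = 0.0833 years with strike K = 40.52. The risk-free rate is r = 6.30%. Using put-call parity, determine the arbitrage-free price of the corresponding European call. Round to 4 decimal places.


Answer: Call price = 2.7386

Derivation:
Put-call parity: C - P = S_0 * exp(-qT) - K * exp(-rT).
S_0 * exp(-qT) = 43.0300 * 1.00000000 = 43.03000000
K * exp(-rT) = 40.5200 * 0.99476585 = 40.30791209
C = P + S*exp(-qT) - K*exp(-rT)
C = 0.0165 + 43.03000000 - 40.30791209 = 2.7386


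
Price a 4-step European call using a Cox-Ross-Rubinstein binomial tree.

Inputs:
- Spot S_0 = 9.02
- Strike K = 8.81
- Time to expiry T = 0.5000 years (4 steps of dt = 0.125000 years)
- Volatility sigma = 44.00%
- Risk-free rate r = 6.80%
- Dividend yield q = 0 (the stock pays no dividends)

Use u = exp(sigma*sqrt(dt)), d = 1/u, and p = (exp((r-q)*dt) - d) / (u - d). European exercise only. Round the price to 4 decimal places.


Answer: Price = V(0,0) = 1.3235

Derivation:
dt = T/N = 0.125000
u = exp(sigma*sqrt(dt)) = 1.168316; d = 1/u = 0.855933
p = (exp((r-q)*dt) - d) / (u - d) = 0.488513
Discount per step: exp(-r*dt) = 0.991536
Stock lattice S(k, i) with i counting down-moves:
  k=0: S(0,0) = 9.0200
  k=1: S(1,0) = 10.5382; S(1,1) = 7.7205
  k=2: S(2,0) = 12.3120; S(2,1) = 9.0200; S(2,2) = 6.6082
  k=3: S(3,0) = 14.3843; S(3,1) = 10.5382; S(3,2) = 7.7205; S(3,3) = 5.6562
  k=4: S(4,0) = 16.8054; S(4,1) = 12.3120; S(4,2) = 9.0200; S(4,3) = 6.6082; S(4,4) = 4.8413
Terminal payoffs V(N, i) = max(S_T - K, 0):
  V(4,0) = 7.995367; V(4,1) = 3.501962; V(4,2) = 0.210000; V(4,3) = 0.000000; V(4,4) = 0.000000
Backward induction: V(k, i) = exp(-r*dt) * [p * V(k+1, i) + (1-p) * V(k+1, i+1)].
  V(3,0) = exp(-r*dt) * [p*7.995367 + (1-p)*3.501962] = 5.648831
  V(3,1) = exp(-r*dt) * [p*3.501962 + (1-p)*0.210000] = 1.802779
  V(3,2) = exp(-r*dt) * [p*0.210000 + (1-p)*0.000000] = 0.101720
  V(3,3) = exp(-r*dt) * [p*0.000000 + (1-p)*0.000000] = 0.000000
  V(2,0) = exp(-r*dt) * [p*5.648831 + (1-p)*1.802779] = 3.650466
  V(2,1) = exp(-r*dt) * [p*1.802779 + (1-p)*0.101720] = 0.924816
  V(2,2) = exp(-r*dt) * [p*0.101720 + (1-p)*0.000000] = 0.049271
  V(1,0) = exp(-r*dt) * [p*3.650466 + (1-p)*0.924816] = 2.237235
  V(1,1) = exp(-r*dt) * [p*0.924816 + (1-p)*0.049271] = 0.472949
  V(0,0) = exp(-r*dt) * [p*2.237235 + (1-p)*0.472949] = 1.323529


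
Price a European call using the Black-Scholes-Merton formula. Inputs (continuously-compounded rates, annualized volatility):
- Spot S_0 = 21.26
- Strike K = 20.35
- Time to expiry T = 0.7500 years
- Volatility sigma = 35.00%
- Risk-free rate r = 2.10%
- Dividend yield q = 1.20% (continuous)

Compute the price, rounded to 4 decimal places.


d1 = (ln(S/K) + (r - q + 0.5*sigma^2) * T) / (sigma * sqrt(T)) = 0.31814956
d2 = d1 - sigma * sqrt(T) = 0.01504067
exp(-rT) = 0.98437338; exp(-qT) = 0.99104038
C = S_0 * exp(-qT) * N(d1) - K * exp(-rT) * N(d2)
N(d1) = 0.62481425; N(d2) = 0.50600013
C = 21.2600 * 0.99104038 * 0.62481425 - 20.3500 * 0.98437338 * 0.50600013 = 3.0283

Answer: Price = 3.0283


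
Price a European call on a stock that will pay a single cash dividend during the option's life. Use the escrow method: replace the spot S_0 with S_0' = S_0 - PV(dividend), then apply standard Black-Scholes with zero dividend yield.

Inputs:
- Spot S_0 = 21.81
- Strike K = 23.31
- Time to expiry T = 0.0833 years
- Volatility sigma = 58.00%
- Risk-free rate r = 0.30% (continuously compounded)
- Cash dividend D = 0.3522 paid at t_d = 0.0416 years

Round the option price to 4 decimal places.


Answer: Price = 0.7471

Derivation:
PV(D) = D * exp(-r * t_d) = 0.3522 * 0.99987521 = 0.35215605
S_0' = S_0 - PV(D) = 21.8100 - 0.35215605 = 21.45784395
d1 = (ln(S_0'/K) + (r + sigma^2/2)*T) / (sigma*sqrt(T)) = -0.40939075
d2 = d1 - sigma*sqrt(T) = -0.57678884
exp(-rT) = 0.99975013
N(d1) = 0.34112646; N(d2) = 0.28204105
C = S_0' * N(d1) - K * exp(-rT) * N(d2) = 21.45784395 * 0.34112646 - 23.3100 * 0.99975013 * 0.28204105 = 0.7471


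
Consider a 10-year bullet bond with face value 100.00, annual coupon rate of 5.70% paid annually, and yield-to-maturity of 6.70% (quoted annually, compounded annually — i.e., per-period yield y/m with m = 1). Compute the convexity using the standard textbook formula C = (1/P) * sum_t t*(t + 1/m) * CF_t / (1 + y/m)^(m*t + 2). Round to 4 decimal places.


Coupon per period c = face * coupon_rate / m = 5.700000
Periods per year m = 1; per-period yield y/m = 0.067000
Number of cashflows N = 10
Cashflows (t years, CF_t, discount factor 1/(1+y/m)^(m*t), PV):
  t = 1.0000: CF_t = 5.700000, DF = 0.937207, PV = 5.342081
  t = 2.0000: CF_t = 5.700000, DF = 0.878357, PV = 5.006636
  t = 3.0000: CF_t = 5.700000, DF = 0.823203, PV = 4.692255
  t = 4.0000: CF_t = 5.700000, DF = 0.771511, PV = 4.397615
  t = 5.0000: CF_t = 5.700000, DF = 0.723066, PV = 4.121476
  t = 6.0000: CF_t = 5.700000, DF = 0.677663, PV = 3.862677
  t = 7.0000: CF_t = 5.700000, DF = 0.635110, PV = 3.620128
  t = 8.0000: CF_t = 5.700000, DF = 0.595230, PV = 3.392810
  t = 9.0000: CF_t = 5.700000, DF = 0.557854, PV = 3.179765
  t = 10.0000: CF_t = 105.700000, DF = 0.522824, PV = 55.262534
Price P = sum_t PV_t = 92.877975
Convexity numerator sum_t t*(t + 1/m) * CF_t / (1+y/m)^(m*t + 2):
  t = 1.0000: term = 9.384510
  t = 2.0000: term = 26.385688
  t = 3.0000: term = 49.457710
  t = 4.0000: term = 77.253530
  t = 5.0000: term = 108.603838
  t = 6.0000: term = 142.498007
  t = 7.0000: term = 178.066863
  t = 8.0000: term = 214.567113
  t = 9.0000: term = 251.367283
  t = 10.0000: term = 5339.426829
Convexity = (1/P) * sum = 6397.011373 / 92.877975 = 68.875439

Answer: Convexity = 68.8754


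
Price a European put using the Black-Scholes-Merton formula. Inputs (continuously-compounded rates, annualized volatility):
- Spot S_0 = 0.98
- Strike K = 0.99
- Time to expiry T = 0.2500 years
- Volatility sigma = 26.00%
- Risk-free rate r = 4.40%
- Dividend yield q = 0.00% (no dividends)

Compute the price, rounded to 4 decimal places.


d1 = (ln(S/K) + (r - q + 0.5*sigma^2) * T) / (sigma * sqrt(T)) = 0.07152022
d2 = d1 - sigma * sqrt(T) = -0.05847978
exp(-rT) = 0.98906028; exp(-qT) = 1.00000000
P = K * exp(-rT) * N(-d2) - S_0 * exp(-qT) * N(-d1)
N(-d1) = 0.47149187; N(-d2) = 0.52331677
P = 0.9900 * 0.98906028 * 0.52331677 - 0.9800 * 1.00000000 * 0.47149187 = 0.0504

Answer: Price = 0.0504


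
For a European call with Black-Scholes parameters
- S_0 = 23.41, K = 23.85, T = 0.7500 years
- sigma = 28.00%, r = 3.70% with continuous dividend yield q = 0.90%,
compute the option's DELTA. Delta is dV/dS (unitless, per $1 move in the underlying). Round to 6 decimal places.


Answer: Delta = 0.548420

Derivation:
d1 = 0.1310546518; d2 = -0.1114324613
phi(d1) = 0.3955309679; exp(-qT) = 0.9932727301; exp(-rT) = 0.9726314943
N(d1) = 0.5521339629
Delta = exp(-qT) * N(d1) = 0.9932727301 * 0.5521339629 = 0.548420


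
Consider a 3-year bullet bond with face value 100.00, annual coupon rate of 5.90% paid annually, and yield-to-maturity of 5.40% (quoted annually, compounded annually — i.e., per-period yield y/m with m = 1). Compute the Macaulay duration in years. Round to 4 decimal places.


Answer: Macaulay duration = 2.8371 years

Derivation:
Coupon per period c = face * coupon_rate / m = 5.900000
Periods per year m = 1; per-period yield y/m = 0.054000
Number of cashflows N = 3
Cashflows (t years, CF_t, discount factor 1/(1+y/m)^(m*t), PV):
  t = 1.0000: CF_t = 5.900000, DF = 0.948767, PV = 5.597723
  t = 2.0000: CF_t = 5.900000, DF = 0.900158, PV = 5.310933
  t = 3.0000: CF_t = 105.900000, DF = 0.854040, PV = 90.442827
Price P = sum_t PV_t = 101.351482
Macaulay numerator sum_t t * PV_t:
  t * PV_t at t = 1.0000: 5.597723
  t * PV_t at t = 2.0000: 10.621865
  t * PV_t at t = 3.0000: 271.328480
Macaulay duration D = (sum_t t * PV_t) / P = 287.548068 / 101.351482 = 2.837137


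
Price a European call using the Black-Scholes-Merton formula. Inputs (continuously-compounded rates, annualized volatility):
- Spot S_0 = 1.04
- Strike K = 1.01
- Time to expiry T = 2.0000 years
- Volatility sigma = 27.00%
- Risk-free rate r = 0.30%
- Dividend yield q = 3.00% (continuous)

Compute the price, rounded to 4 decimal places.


Answer: Price = 0.1382

Derivation:
d1 = (ln(S/K) + (r - q + 0.5*sigma^2) * T) / (sigma * sqrt(T)) = 0.12615409
d2 = d1 - sigma * sqrt(T) = -0.25568357
exp(-rT) = 0.99401796; exp(-qT) = 0.94176453
C = S_0 * exp(-qT) * N(d1) - K * exp(-rT) * N(d2)
N(d1) = 0.55019502; N(d2) = 0.39909759
C = 1.0400 * 0.94176453 * 0.55019502 - 1.0100 * 0.99401796 * 0.39909759 = 0.1382


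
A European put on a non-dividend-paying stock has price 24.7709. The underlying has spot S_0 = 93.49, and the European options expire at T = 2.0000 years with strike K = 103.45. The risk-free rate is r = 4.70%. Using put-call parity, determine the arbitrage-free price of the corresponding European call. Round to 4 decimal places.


Answer: Call price = 24.0921

Derivation:
Put-call parity: C - P = S_0 * exp(-qT) - K * exp(-rT).
S_0 * exp(-qT) = 93.4900 * 1.00000000 = 93.49000000
K * exp(-rT) = 103.4500 * 0.91028276 = 94.16875175
C = P + S*exp(-qT) - K*exp(-rT)
C = 24.7709 + 93.49000000 - 94.16875175 = 24.0921


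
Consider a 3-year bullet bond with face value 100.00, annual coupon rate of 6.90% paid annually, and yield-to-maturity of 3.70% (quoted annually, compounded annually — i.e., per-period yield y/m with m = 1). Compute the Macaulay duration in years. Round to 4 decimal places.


Coupon per period c = face * coupon_rate / m = 6.900000
Periods per year m = 1; per-period yield y/m = 0.037000
Number of cashflows N = 3
Cashflows (t years, CF_t, discount factor 1/(1+y/m)^(m*t), PV):
  t = 1.0000: CF_t = 6.900000, DF = 0.964320, PV = 6.653809
  t = 2.0000: CF_t = 6.900000, DF = 0.929913, PV = 6.416402
  t = 3.0000: CF_t = 106.900000, DF = 0.896734, PV = 95.860885
Price P = sum_t PV_t = 108.931097
Macaulay numerator sum_t t * PV_t:
  t * PV_t at t = 1.0000: 6.653809
  t * PV_t at t = 2.0000: 12.832804
  t * PV_t at t = 3.0000: 287.582656
Macaulay duration D = (sum_t t * PV_t) / P = 307.069270 / 108.931097 = 2.818931

Answer: Macaulay duration = 2.8189 years


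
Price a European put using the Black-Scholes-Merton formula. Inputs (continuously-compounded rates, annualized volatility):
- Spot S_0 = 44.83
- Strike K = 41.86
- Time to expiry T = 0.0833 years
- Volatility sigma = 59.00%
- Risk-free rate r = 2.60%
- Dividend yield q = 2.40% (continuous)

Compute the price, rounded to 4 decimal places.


d1 = (ln(S/K) + (r - q + 0.5*sigma^2) * T) / (sigma * sqrt(T)) = 0.48866410
d2 = d1 - sigma * sqrt(T) = 0.31837984
exp(-rT) = 0.99783654; exp(-qT) = 0.99800280
P = K * exp(-rT) * N(-d2) - S_0 * exp(-qT) * N(-d1)
N(-d1) = 0.31253976; N(-d2) = 0.37509841
P = 41.8600 * 0.99783654 * 0.37509841 - 44.8300 * 0.99800280 * 0.31253976 = 1.6845

Answer: Price = 1.6845


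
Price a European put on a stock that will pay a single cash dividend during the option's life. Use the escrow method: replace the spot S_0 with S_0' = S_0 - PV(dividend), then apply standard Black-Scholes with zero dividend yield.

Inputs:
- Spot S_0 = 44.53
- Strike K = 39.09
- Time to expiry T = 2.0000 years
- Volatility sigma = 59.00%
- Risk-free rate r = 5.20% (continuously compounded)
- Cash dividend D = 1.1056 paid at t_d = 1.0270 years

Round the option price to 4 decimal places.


Answer: Price = 8.9818

Derivation:
PV(D) = D * exp(-r * t_d) = 1.1056 * 0.94799694 = 1.04810542
S_0' = S_0 - PV(D) = 44.5300 - 1.04810542 = 43.48189458
d1 = (ln(S_0'/K) + (r + sigma^2/2)*T) / (sigma*sqrt(T)) = 0.66944790
d2 = d1 - sigma*sqrt(T) = -0.16493810
exp(-rT) = 0.90122530
N(-d1) = 0.25160490; N(-d2) = 0.56550365
P = K * exp(-rT) * N(-d2) - S_0' * N(-d1) = 39.0900 * 0.90122530 * 0.56550365 - 43.48189458 * 0.25160490 = 8.9818


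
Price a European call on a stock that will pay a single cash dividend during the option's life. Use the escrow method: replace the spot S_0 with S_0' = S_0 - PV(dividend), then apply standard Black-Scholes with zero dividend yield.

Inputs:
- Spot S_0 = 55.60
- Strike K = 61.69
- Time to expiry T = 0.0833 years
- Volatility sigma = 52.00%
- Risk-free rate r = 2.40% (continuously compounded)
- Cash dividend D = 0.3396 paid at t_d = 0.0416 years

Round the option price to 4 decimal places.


PV(D) = D * exp(-r * t_d) = 0.3396 * 0.99900210 = 0.33926111
S_0' = S_0 - PV(D) = 55.6000 - 0.33926111 = 55.26073889
d1 = (ln(S_0'/K) + (r + sigma^2/2)*T) / (sigma*sqrt(T)) = -0.64497014
d2 = d1 - sigma*sqrt(T) = -0.79505119
exp(-rT) = 0.99800280
N(d1) = 0.25947327; N(d2) = 0.21329186
C = S_0' * N(d1) - K * exp(-rT) * N(d2) = 55.26073889 * 0.25947327 - 61.6900 * 0.99800280 * 0.21329186 = 1.2070

Answer: Price = 1.2070


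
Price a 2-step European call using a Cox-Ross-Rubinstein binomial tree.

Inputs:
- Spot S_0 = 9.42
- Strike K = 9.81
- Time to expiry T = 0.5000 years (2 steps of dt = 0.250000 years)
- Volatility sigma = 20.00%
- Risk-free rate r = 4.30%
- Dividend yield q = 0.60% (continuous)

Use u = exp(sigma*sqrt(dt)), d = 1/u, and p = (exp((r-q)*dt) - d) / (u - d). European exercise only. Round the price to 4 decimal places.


Answer: Price = V(0,0) = 0.4512

Derivation:
dt = T/N = 0.250000
u = exp(sigma*sqrt(dt)) = 1.105171; d = 1/u = 0.904837
p = (exp((r-q)*dt) - d) / (u - d) = 0.521408
Discount per step: exp(-r*dt) = 0.989308
Stock lattice S(k, i) with i counting down-moves:
  k=0: S(0,0) = 9.4200
  k=1: S(1,0) = 10.4107; S(1,1) = 8.5236
  k=2: S(2,0) = 11.5056; S(2,1) = 9.4200; S(2,2) = 7.7124
Terminal payoffs V(N, i) = max(S_T - K, 0):
  V(2,0) = 1.695614; V(2,1) = 0.000000; V(2,2) = 0.000000
Backward induction: V(k, i) = exp(-r*dt) * [p * V(k+1, i) + (1-p) * V(k+1, i+1)].
  V(1,0) = exp(-r*dt) * [p*1.695614 + (1-p)*0.000000] = 0.874653
  V(1,1) = exp(-r*dt) * [p*0.000000 + (1-p)*0.000000] = 0.000000
  V(0,0) = exp(-r*dt) * [p*0.874653 + (1-p)*0.000000] = 0.451175


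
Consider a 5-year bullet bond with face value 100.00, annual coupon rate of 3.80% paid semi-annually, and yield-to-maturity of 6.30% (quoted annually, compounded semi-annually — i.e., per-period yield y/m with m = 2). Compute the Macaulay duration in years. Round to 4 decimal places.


Coupon per period c = face * coupon_rate / m = 1.900000
Periods per year m = 2; per-period yield y/m = 0.031500
Number of cashflows N = 10
Cashflows (t years, CF_t, discount factor 1/(1+y/m)^(m*t), PV):
  t = 0.5000: CF_t = 1.900000, DF = 0.969462, PV = 1.841978
  t = 1.0000: CF_t = 1.900000, DF = 0.939856, PV = 1.785727
  t = 1.5000: CF_t = 1.900000, DF = 0.911155, PV = 1.731195
  t = 2.0000: CF_t = 1.900000, DF = 0.883330, PV = 1.678327
  t = 2.5000: CF_t = 1.900000, DF = 0.856355, PV = 1.627075
  t = 3.0000: CF_t = 1.900000, DF = 0.830204, PV = 1.577387
  t = 3.5000: CF_t = 1.900000, DF = 0.804851, PV = 1.529216
  t = 4.0000: CF_t = 1.900000, DF = 0.780272, PV = 1.482517
  t = 4.5000: CF_t = 1.900000, DF = 0.756444, PV = 1.437244
  t = 5.0000: CF_t = 101.900000, DF = 0.733344, PV = 74.727742
Price P = sum_t PV_t = 89.418408
Macaulay numerator sum_t t * PV_t:
  t * PV_t at t = 0.5000: 0.920989
  t * PV_t at t = 1.0000: 1.785727
  t * PV_t at t = 1.5000: 2.596792
  t * PV_t at t = 2.0000: 3.356655
  t * PV_t at t = 2.5000: 4.067686
  t * PV_t at t = 3.0000: 4.732160
  t * PV_t at t = 3.5000: 5.352258
  t * PV_t at t = 4.0000: 5.930069
  t * PV_t at t = 4.5000: 6.467598
  t * PV_t at t = 5.0000: 373.638711
Macaulay duration D = (sum_t t * PV_t) / P = 408.848645 / 89.418408 = 4.572310

Answer: Macaulay duration = 4.5723 years


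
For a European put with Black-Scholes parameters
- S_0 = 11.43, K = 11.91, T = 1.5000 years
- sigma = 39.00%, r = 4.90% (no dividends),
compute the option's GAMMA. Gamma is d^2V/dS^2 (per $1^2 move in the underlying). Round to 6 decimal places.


d1 = 0.3065800088; d2 = -0.1710704911
phi(d1) = 0.3806274575; exp(-qT) = 1.0000000000; exp(-rT) = 0.9291361458
Gamma = exp(-qT) * phi(d1) / (S * sigma * sqrt(T)) = 1.0000000000 * 0.3806274575 / (11.4300 * 0.3900 * 1.2247448714) = 0.069718

Answer: Gamma = 0.069718


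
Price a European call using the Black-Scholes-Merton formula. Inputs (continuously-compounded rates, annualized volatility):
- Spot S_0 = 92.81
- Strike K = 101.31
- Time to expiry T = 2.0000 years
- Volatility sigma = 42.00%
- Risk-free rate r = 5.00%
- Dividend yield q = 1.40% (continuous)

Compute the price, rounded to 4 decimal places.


d1 = (ln(S/K) + (r - q + 0.5*sigma^2) * T) / (sigma * sqrt(T)) = 0.27066914
d2 = d1 - sigma * sqrt(T) = -0.32330055
exp(-rT) = 0.90483742; exp(-qT) = 0.97238837
C = S_0 * exp(-qT) * N(d1) - K * exp(-rT) * N(d2)
N(d1) = 0.60667724; N(d2) = 0.37323382
C = 92.8100 * 0.97238837 * 0.60667724 - 101.3100 * 0.90483742 * 0.37323382 = 20.5370

Answer: Price = 20.5370


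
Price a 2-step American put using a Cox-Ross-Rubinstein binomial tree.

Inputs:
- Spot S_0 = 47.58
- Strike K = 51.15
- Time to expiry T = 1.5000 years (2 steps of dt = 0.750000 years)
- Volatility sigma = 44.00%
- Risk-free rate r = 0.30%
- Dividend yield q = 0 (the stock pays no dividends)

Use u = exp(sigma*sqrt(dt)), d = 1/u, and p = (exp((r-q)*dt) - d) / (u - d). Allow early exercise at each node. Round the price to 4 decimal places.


Answer: Price = V(0,0) = 11.8584

Derivation:
dt = T/N = 0.750000
u = exp(sigma*sqrt(dt)) = 1.463823; d = 1/u = 0.683143
p = (exp((r-q)*dt) - d) / (u - d) = 0.408759
Discount per step: exp(-r*dt) = 0.997753
Stock lattice S(k, i) with i counting down-moves:
  k=0: S(0,0) = 47.5800
  k=1: S(1,0) = 69.6487; S(1,1) = 32.5039
  k=2: S(2,0) = 101.9533; S(2,1) = 47.5800; S(2,2) = 22.2048
Terminal payoffs V(N, i) = max(K - S_T, 0):
  V(2,0) = 0.000000; V(2,1) = 3.570000; V(2,2) = 28.945163
Backward induction: V(k, i) = exp(-r*dt) * [p * V(k+1, i) + (1-p) * V(k+1, i+1)]; then take max(V_cont, immediate exercise) for American.
  V(1,0) = exp(-r*dt) * [p*0.000000 + (1-p)*3.570000] = 2.105987; exercise = 0.000000; V(1,0) = max -> 2.105987
  V(1,1) = exp(-r*dt) * [p*3.570000 + (1-p)*28.945163] = 18.531101; exercise = 18.646060; V(1,1) = max -> 18.646060
  V(0,0) = exp(-r*dt) * [p*2.105987 + (1-p)*18.646060] = 11.858449; exercise = 3.570000; V(0,0) = max -> 11.858449


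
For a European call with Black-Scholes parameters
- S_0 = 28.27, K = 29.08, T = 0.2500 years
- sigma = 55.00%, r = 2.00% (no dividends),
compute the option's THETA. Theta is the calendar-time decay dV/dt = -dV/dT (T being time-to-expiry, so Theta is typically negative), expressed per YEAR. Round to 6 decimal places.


Answer: Theta = -6.432768

Derivation:
d1 = 0.0529564329; d2 = -0.2220435671
phi(d1) = 0.3983832788; exp(-qT) = 1.0000000000; exp(-rT) = 0.9950124792
Theta = -S*exp(-qT)*phi(d1)*sigma/(2*sqrt(T)) - r*K*exp(-rT)*N(d2) + q*S*exp(-qT)*N(d1)
N(d1) = 0.5211166897; N(d2) = 0.4121399840; sqrt(T) = 0.5000000000
Term 1 = -28.2700 * 1.0000000000 * 0.3983832788 * 0.5500 / (2 * 0.5000000000) = -6.1942624104
Term 2 = -0.0200 * 29.0800 * 0.9950124792 * 0.4121399840 = -0.2385051029
Term 3 = 0 (no dividend yield, q = 0)
Theta = -6.1942624104 + (-0.2385051029) + (0.0000000000) = -6.432768


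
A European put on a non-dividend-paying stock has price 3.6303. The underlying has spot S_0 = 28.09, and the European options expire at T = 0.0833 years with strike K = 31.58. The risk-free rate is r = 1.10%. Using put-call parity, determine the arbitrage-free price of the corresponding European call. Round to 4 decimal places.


Put-call parity: C - P = S_0 * exp(-qT) - K * exp(-rT).
S_0 * exp(-qT) = 28.0900 * 1.00000000 = 28.09000000
K * exp(-rT) = 31.5800 * 0.99908412 = 31.55107650
C = P + S*exp(-qT) - K*exp(-rT)
C = 3.6303 + 28.09000000 - 31.55107650 = 0.1692

Answer: Call price = 0.1692


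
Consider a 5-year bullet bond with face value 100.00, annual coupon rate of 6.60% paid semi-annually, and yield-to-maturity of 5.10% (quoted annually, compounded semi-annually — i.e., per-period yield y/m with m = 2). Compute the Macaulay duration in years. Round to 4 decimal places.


Answer: Macaulay duration = 4.3636 years

Derivation:
Coupon per period c = face * coupon_rate / m = 3.300000
Periods per year m = 2; per-period yield y/m = 0.025500
Number of cashflows N = 10
Cashflows (t years, CF_t, discount factor 1/(1+y/m)^(m*t), PV):
  t = 0.5000: CF_t = 3.300000, DF = 0.975134, PV = 3.217942
  t = 1.0000: CF_t = 3.300000, DF = 0.950886, PV = 3.137925
  t = 1.5000: CF_t = 3.300000, DF = 0.927242, PV = 3.059898
  t = 2.0000: CF_t = 3.300000, DF = 0.904185, PV = 2.983811
  t = 2.5000: CF_t = 3.300000, DF = 0.881702, PV = 2.909616
  t = 3.0000: CF_t = 3.300000, DF = 0.859777, PV = 2.837265
  t = 3.5000: CF_t = 3.300000, DF = 0.838398, PV = 2.766714
  t = 4.0000: CF_t = 3.300000, DF = 0.817551, PV = 2.697917
  t = 4.5000: CF_t = 3.300000, DF = 0.797222, PV = 2.630831
  t = 5.0000: CF_t = 103.300000, DF = 0.777398, PV = 80.305201
Price P = sum_t PV_t = 106.547121
Macaulay numerator sum_t t * PV_t:
  t * PV_t at t = 0.5000: 1.608971
  t * PV_t at t = 1.0000: 3.137925
  t * PV_t at t = 1.5000: 4.589847
  t * PV_t at t = 2.0000: 5.967622
  t * PV_t at t = 2.5000: 7.274039
  t * PV_t at t = 3.0000: 8.511796
  t * PV_t at t = 3.5000: 9.683499
  t * PV_t at t = 4.0000: 10.791669
  t * PV_t at t = 4.5000: 11.838740
  t * PV_t at t = 5.0000: 401.526006
Macaulay duration D = (sum_t t * PV_t) / P = 464.930114 / 106.547121 = 4.363610


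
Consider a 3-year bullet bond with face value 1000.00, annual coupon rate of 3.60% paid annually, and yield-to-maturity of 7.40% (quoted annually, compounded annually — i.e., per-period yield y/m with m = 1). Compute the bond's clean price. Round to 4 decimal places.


Coupon per period c = face * coupon_rate / m = 36.000000
Periods per year m = 1; per-period yield y/m = 0.074000
Number of cashflows N = 3
Cashflows (t years, CF_t, discount factor 1/(1+y/m)^(m*t), PV):
  t = 1.0000: CF_t = 36.000000, DF = 0.931099, PV = 33.519553
  t = 2.0000: CF_t = 36.000000, DF = 0.866945, PV = 31.210012
  t = 3.0000: CF_t = 1036.000000, DF = 0.807211, PV = 836.270759
Price P = sum_t PV_t = 901.000324

Answer: Price = 901.0003


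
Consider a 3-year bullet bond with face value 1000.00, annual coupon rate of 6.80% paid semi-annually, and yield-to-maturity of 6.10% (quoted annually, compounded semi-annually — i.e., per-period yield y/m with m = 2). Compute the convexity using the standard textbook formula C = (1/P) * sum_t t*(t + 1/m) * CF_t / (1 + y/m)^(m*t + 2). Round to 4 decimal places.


Coupon per period c = face * coupon_rate / m = 34.000000
Periods per year m = 2; per-period yield y/m = 0.030500
Number of cashflows N = 6
Cashflows (t years, CF_t, discount factor 1/(1+y/m)^(m*t), PV):
  t = 0.5000: CF_t = 34.000000, DF = 0.970403, PV = 32.993692
  t = 1.0000: CF_t = 34.000000, DF = 0.941681, PV = 32.017169
  t = 1.5000: CF_t = 34.000000, DF = 0.913810, PV = 31.069548
  t = 2.0000: CF_t = 34.000000, DF = 0.886764, PV = 30.149973
  t = 2.5000: CF_t = 34.000000, DF = 0.860518, PV = 29.257616
  t = 3.0000: CF_t = 1034.000000, DF = 0.835049, PV = 863.440791
Price P = sum_t PV_t = 1018.928789
Convexity numerator sum_t t*(t + 1/m) * CF_t / (1+y/m)^(m*t + 2):
  t = 0.5000: term = 15.534774
  t = 1.0000: term = 45.224960
  t = 1.5000: term = 87.772848
  t = 2.0000: term = 141.958351
  t = 2.5000: term = 206.635154
  t = 3.0000: term = 8537.404701
Convexity = (1/P) * sum = 9034.530788 / 1018.928789 = 8.866695

Answer: Convexity = 8.8667


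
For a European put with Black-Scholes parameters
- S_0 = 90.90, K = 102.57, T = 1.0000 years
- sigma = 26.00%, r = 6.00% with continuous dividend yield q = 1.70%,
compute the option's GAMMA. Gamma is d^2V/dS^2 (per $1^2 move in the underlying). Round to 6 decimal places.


Answer: Gamma = 0.016360

Derivation:
d1 = -0.1691749659; d2 = -0.4291749659
phi(d1) = 0.3932740359; exp(-qT) = 0.9831436846; exp(-rT) = 0.9417645336
Gamma = exp(-qT) * phi(d1) / (S * sigma * sqrt(T)) = 0.9831436846 * 0.3932740359 / (90.9000 * 0.2600 * 1.0000000000) = 0.016360


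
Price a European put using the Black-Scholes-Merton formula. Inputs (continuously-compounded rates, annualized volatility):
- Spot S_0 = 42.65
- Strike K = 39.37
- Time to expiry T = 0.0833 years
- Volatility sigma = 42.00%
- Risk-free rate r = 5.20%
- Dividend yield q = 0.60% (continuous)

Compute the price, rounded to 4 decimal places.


Answer: Price = 0.7172

Derivation:
d1 = (ln(S/K) + (r - q + 0.5*sigma^2) * T) / (sigma * sqrt(T)) = 0.75237215
d2 = d1 - sigma * sqrt(T) = 0.63115284
exp(-rT) = 0.99567777; exp(-qT) = 0.99950032
P = K * exp(-rT) * N(-d2) - S_0 * exp(-qT) * N(-d1)
N(-d1) = 0.22591365; N(-d2) = 0.26397030
P = 39.3700 * 0.99567777 * 0.26397030 - 42.6500 * 0.99950032 * 0.22591365 = 0.7172


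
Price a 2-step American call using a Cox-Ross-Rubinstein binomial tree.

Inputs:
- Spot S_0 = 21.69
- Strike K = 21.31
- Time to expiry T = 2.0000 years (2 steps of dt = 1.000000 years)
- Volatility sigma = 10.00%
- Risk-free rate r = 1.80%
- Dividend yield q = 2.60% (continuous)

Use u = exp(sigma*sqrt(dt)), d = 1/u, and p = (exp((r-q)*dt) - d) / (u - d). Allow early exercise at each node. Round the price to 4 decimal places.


Answer: Price = V(0,0) = 1.2277

Derivation:
dt = T/N = 1.000000
u = exp(sigma*sqrt(dt)) = 1.105171; d = 1/u = 0.904837
p = (exp((r-q)*dt) - d) / (u - d) = 0.435247
Discount per step: exp(-r*dt) = 0.982161
Stock lattice S(k, i) with i counting down-moves:
  k=0: S(0,0) = 21.6900
  k=1: S(1,0) = 23.9712; S(1,1) = 19.6259
  k=2: S(2,0) = 26.4922; S(2,1) = 21.6900; S(2,2) = 17.7583
Terminal payoffs V(N, i) = max(S_T - K, 0):
  V(2,0) = 5.182226; V(2,1) = 0.380000; V(2,2) = 0.000000
Backward induction: V(k, i) = exp(-r*dt) * [p * V(k+1, i) + (1-p) * V(k+1, i+1)]; then take max(V_cont, immediate exercise) for American.
  V(1,0) = exp(-r*dt) * [p*5.182226 + (1-p)*0.380000] = 2.426088; exercise = 2.661157; V(1,0) = max -> 2.661157
  V(1,1) = exp(-r*dt) * [p*0.380000 + (1-p)*0.000000] = 0.162443; exercise = 0.000000; V(1,1) = max -> 0.162443
  V(0,0) = exp(-r*dt) * [p*2.661157 + (1-p)*0.162443] = 1.227702; exercise = 0.380000; V(0,0) = max -> 1.227702


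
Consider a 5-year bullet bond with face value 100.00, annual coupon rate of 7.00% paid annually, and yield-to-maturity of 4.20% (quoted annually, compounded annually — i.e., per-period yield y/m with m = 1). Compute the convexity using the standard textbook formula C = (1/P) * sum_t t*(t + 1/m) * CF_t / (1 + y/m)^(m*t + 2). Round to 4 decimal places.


Answer: Convexity = 23.4219

Derivation:
Coupon per period c = face * coupon_rate / m = 7.000000
Periods per year m = 1; per-period yield y/m = 0.042000
Number of cashflows N = 5
Cashflows (t years, CF_t, discount factor 1/(1+y/m)^(m*t), PV):
  t = 1.0000: CF_t = 7.000000, DF = 0.959693, PV = 6.717850
  t = 2.0000: CF_t = 7.000000, DF = 0.921010, PV = 6.447073
  t = 3.0000: CF_t = 7.000000, DF = 0.883887, PV = 6.187210
  t = 4.0000: CF_t = 7.000000, DF = 0.848260, PV = 5.937822
  t = 5.0000: CF_t = 107.000000, DF = 0.814069, PV = 87.105421
Price P = sum_t PV_t = 112.395376
Convexity numerator sum_t t*(t + 1/m) * CF_t / (1+y/m)^(m*t + 2):
  t = 1.0000: term = 12.374421
  t = 2.0000: term = 35.626931
  t = 3.0000: term = 68.381826
  t = 4.0000: term = 109.375921
  t = 5.0000: term = 2406.750106
Convexity = (1/P) * sum = 2632.509205 / 112.395376 = 23.421864


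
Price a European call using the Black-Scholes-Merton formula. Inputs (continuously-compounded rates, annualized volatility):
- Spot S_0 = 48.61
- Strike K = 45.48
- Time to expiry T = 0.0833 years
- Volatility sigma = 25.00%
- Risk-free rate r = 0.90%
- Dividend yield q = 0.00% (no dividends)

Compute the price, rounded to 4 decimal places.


d1 = (ln(S/K) + (r - q + 0.5*sigma^2) * T) / (sigma * sqrt(T)) = 0.96888724
d2 = d1 - sigma * sqrt(T) = 0.89673289
exp(-rT) = 0.99925058; exp(-qT) = 1.00000000
C = S_0 * exp(-qT) * N(d1) - K * exp(-rT) * N(d2)
N(d1) = 0.83369927; N(d2) = 0.81506927
C = 48.6100 * 1.00000000 * 0.83369927 - 45.4800 * 0.99925058 * 0.81506927 = 3.4846

Answer: Price = 3.4846


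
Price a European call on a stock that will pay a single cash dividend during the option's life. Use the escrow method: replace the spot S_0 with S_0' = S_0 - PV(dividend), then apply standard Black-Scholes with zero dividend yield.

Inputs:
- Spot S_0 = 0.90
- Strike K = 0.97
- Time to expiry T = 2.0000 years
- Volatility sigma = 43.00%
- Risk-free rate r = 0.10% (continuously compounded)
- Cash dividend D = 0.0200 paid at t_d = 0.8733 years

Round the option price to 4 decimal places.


Answer: Price = 0.1794

Derivation:
PV(D) = D * exp(-r * t_d) = 0.0200 * 0.99912708 = 0.01998254
S_0' = S_0 - PV(D) = 0.9000 - 0.01998254 = 0.88001746
d1 = (ln(S_0'/K) + (r + sigma^2/2)*T) / (sigma*sqrt(T)) = 0.14725199
d2 = d1 - sigma*sqrt(T) = -0.46085985
exp(-rT) = 0.99800200
N(d1) = 0.55853344; N(d2) = 0.32244958
C = S_0' * N(d1) - K * exp(-rT) * N(d2) = 0.88001746 * 0.55853344 - 0.9700 * 0.99800200 * 0.32244958 = 0.1794


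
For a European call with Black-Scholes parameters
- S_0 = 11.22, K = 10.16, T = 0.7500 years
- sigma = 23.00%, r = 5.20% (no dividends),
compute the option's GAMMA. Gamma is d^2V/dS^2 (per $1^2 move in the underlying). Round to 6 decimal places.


d1 = 0.7936154280; d2 = 0.5944295851
phi(d1) = 0.2911690487; exp(-qT) = 1.0000000000; exp(-rT) = 0.9617507091
Gamma = exp(-qT) * phi(d1) / (S * sigma * sqrt(T)) = 1.0000000000 * 0.2911690487 / (11.2200 * 0.2300 * 0.8660254038) = 0.130285

Answer: Gamma = 0.130285


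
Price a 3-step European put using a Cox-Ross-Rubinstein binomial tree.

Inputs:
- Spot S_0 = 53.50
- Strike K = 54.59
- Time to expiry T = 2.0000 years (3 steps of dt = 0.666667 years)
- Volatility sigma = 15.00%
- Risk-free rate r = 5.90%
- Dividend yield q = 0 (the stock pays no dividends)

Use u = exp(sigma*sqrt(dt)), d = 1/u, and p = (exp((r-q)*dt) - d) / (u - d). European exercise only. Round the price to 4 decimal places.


Answer: Price = V(0,0) = 2.4228

Derivation:
dt = T/N = 0.666667
u = exp(sigma*sqrt(dt)) = 1.130290; d = 1/u = 0.884728
p = (exp((r-q)*dt) - d) / (u - d) = 0.632788
Discount per step: exp(-r*dt) = 0.961430
Stock lattice S(k, i) with i counting down-moves:
  k=0: S(0,0) = 53.5000
  k=1: S(1,0) = 60.4705; S(1,1) = 47.3330
  k=2: S(2,0) = 68.3493; S(2,1) = 53.5000; S(2,2) = 41.8768
  k=3: S(3,0) = 77.2545; S(3,1) = 60.4705; S(3,2) = 47.3330; S(3,3) = 37.0496
Terminal payoffs V(N, i) = max(K - S_T, 0):
  V(3,0) = 0.000000; V(3,1) = 0.000000; V(3,2) = 7.257027; V(3,3) = 17.540376
Backward induction: V(k, i) = exp(-r*dt) * [p * V(k+1, i) + (1-p) * V(k+1, i+1)].
  V(2,0) = exp(-r*dt) * [p*0.000000 + (1-p)*0.000000] = 0.000000
  V(2,1) = exp(-r*dt) * [p*0.000000 + (1-p)*7.257027] = 2.562081
  V(2,2) = exp(-r*dt) * [p*7.257027 + (1-p)*17.540376] = 10.607644
  V(1,0) = exp(-r*dt) * [p*0.000000 + (1-p)*2.562081] = 0.904539
  V(1,1) = exp(-r*dt) * [p*2.562081 + (1-p)*10.607644] = 5.303735
  V(0,0) = exp(-r*dt) * [p*0.904539 + (1-p)*5.303735] = 2.422780
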